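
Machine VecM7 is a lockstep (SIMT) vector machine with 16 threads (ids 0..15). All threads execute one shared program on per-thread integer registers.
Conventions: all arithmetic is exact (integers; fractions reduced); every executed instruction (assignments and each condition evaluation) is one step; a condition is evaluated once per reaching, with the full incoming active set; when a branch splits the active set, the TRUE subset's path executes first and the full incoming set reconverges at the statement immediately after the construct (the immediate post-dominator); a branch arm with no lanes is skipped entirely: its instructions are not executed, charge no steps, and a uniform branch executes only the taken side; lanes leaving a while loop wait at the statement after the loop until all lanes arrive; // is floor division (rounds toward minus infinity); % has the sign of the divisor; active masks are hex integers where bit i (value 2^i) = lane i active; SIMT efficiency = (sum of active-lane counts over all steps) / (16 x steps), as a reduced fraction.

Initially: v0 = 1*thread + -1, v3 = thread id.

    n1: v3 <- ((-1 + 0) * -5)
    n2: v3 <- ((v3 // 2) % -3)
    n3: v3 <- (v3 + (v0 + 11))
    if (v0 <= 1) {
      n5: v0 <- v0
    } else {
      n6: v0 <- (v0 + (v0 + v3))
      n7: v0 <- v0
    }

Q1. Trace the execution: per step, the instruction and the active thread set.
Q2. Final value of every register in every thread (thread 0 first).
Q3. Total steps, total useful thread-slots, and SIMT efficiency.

step 0: v3 <- ((-1 + 0) * -5)        0xffff
step 1: v3 <- ((v3 // 2) % -3)       0xffff
step 2: v3 <- (v3 + (v0 + 11))       0xffff
step 3: eval (v0 <= 1)               0xffff
step 4: v0 <- v0                     0x0007
step 5: v0 <- (v0 + (v0 + v3))       0xfff8
step 6: v0 <- v0                     0xfff8

Answer: 7 steps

v0: -1,0,1,16,19,22,25,28,31,34,37,40,43,46,49,52
v3: 9,10,11,12,13,14,15,16,17,18,19,20,21,22,23,24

steps = 7; useful = 93; efficiency = 93/112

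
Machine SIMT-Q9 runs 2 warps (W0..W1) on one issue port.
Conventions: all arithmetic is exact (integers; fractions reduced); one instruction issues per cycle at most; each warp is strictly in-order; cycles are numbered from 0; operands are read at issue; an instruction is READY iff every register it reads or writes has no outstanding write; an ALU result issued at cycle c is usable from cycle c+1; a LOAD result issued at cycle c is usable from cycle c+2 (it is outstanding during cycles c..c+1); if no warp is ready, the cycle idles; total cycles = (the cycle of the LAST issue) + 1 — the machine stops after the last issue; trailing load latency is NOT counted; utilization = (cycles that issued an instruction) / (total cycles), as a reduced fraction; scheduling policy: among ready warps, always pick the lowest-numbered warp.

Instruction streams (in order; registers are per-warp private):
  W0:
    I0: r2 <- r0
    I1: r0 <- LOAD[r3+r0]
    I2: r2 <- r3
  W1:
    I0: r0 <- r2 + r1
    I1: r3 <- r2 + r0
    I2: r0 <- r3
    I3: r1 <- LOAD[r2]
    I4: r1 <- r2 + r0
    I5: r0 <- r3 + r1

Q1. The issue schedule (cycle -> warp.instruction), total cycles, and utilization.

cycle 0: W0.I0
cycle 1: W0.I1
cycle 2: W0.I2
cycle 3: W1.I0
cycle 4: W1.I1
cycle 5: W1.I2
cycle 6: W1.I3
cycle 7: idle
cycle 8: W1.I4
cycle 9: W1.I5

Answer: 10 cycles, utilization 9/10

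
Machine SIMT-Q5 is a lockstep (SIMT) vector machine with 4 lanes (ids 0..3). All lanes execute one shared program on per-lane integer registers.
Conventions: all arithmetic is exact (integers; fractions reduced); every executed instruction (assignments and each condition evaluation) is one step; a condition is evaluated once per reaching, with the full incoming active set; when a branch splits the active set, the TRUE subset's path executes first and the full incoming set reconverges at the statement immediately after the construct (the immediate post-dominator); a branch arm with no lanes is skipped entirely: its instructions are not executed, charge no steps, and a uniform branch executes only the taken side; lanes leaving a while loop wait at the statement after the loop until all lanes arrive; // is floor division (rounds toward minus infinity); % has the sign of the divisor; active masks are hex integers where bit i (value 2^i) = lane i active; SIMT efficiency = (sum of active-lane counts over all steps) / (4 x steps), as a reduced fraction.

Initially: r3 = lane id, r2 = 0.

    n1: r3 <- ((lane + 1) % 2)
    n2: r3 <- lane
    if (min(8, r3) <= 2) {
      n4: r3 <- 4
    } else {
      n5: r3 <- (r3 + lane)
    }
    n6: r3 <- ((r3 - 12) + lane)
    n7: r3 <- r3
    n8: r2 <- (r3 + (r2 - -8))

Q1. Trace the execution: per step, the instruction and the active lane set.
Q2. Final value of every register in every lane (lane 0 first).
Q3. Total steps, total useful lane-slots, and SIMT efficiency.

step 0: r3 <- ((lane + 1) % 2)       0xf
step 1: r3 <- lane                   0xf
step 2: eval (min(8, r3) <= 2)       0xf
step 3: r3 <- 4                      0x7
step 4: r3 <- (r3 + lane)            0x8
step 5: r3 <- ((r3 - 12) + lane)     0xf
step 6: r3 <- r3                     0xf
step 7: r2 <- (r3 + (r2 - -8))       0xf

Answer: 8 steps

r3: -8,-7,-6,-3
r2: 0,1,2,5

steps = 8; useful = 28; efficiency = 28/32 = 7/8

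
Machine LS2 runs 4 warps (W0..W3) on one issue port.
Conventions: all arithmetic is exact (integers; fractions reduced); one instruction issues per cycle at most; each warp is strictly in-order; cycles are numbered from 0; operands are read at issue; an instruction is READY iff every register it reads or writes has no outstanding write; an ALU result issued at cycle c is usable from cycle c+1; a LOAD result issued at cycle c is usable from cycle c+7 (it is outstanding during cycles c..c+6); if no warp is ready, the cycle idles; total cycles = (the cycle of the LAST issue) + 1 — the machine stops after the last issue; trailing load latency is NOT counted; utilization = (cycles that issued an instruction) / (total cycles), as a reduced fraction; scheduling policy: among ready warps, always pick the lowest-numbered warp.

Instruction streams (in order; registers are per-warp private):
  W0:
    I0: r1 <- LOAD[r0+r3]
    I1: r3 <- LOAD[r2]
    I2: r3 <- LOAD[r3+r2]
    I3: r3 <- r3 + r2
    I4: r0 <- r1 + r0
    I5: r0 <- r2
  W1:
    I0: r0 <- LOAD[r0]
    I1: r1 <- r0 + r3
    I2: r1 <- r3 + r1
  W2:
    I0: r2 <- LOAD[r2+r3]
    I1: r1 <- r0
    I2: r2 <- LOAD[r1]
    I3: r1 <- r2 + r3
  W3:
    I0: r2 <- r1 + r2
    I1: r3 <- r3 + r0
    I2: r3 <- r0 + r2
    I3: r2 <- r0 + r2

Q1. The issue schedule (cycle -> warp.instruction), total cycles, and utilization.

cycle 0: W0.I0
cycle 1: W0.I1
cycle 2: W1.I0
cycle 3: W2.I0
cycle 4: W2.I1
cycle 5: W3.I0
cycle 6: W3.I1
cycle 7: W3.I2
cycle 8: W0.I2
cycle 9: W1.I1
cycle 10: W1.I2
cycle 11: W2.I2
cycle 12: W3.I3
cycle 13: idle
cycle 14: idle
cycle 15: W0.I3
cycle 16: W0.I4
cycle 17: W0.I5
cycle 18: W2.I3

Answer: 19 cycles, utilization 17/19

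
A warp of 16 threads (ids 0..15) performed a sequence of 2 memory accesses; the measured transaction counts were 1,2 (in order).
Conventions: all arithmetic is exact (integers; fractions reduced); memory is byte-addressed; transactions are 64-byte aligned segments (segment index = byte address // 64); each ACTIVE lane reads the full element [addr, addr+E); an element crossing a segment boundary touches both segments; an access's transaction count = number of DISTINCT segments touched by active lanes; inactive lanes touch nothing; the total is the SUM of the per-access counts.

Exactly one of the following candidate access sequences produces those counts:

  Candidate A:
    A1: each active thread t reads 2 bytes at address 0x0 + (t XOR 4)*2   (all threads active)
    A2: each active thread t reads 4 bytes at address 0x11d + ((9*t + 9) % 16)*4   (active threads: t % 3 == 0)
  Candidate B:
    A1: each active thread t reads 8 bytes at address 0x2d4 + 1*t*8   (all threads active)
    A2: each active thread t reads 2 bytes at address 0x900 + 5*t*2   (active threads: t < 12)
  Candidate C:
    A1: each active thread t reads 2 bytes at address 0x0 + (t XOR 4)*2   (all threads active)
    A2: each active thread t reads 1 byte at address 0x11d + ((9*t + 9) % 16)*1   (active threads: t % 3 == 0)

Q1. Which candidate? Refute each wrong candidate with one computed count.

B: A1 gives 3 transactions, not 1
C: A2 gives 1 transaction, not 2
A: all counts match (1,2)

Answer: A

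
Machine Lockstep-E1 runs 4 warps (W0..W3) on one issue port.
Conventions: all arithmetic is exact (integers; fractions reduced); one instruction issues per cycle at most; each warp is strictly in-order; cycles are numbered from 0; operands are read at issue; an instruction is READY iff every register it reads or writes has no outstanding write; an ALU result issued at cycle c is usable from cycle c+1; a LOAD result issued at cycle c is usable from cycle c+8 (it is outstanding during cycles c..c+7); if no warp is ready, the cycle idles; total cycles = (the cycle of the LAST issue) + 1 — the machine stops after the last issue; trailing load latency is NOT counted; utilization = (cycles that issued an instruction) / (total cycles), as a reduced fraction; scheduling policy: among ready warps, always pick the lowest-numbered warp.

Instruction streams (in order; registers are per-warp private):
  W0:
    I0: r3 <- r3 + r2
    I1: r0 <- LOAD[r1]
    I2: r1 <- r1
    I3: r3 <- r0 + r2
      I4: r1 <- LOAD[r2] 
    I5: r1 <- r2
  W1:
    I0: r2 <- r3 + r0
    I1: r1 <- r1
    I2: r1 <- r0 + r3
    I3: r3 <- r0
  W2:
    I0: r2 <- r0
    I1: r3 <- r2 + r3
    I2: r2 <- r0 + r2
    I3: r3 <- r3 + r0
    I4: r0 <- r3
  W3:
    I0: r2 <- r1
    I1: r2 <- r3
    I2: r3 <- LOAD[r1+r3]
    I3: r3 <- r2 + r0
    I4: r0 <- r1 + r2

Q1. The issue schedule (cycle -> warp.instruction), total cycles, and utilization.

cycle 0: W0.I0
cycle 1: W0.I1
cycle 2: W0.I2
cycle 3: W1.I0
cycle 4: W1.I1
cycle 5: W1.I2
cycle 6: W1.I3
cycle 7: W2.I0
cycle 8: W2.I1
cycle 9: W0.I3
cycle 10: W0.I4
cycle 11: W2.I2
cycle 12: W2.I3
cycle 13: W2.I4
cycle 14: W3.I0
cycle 15: W3.I1
cycle 16: W3.I2
cycle 17: idle
cycle 18: W0.I5
cycle 19: idle
cycle 20: idle
cycle 21: idle
cycle 22: idle
cycle 23: idle
cycle 24: W3.I3
cycle 25: W3.I4

Answer: 26 cycles, utilization 10/13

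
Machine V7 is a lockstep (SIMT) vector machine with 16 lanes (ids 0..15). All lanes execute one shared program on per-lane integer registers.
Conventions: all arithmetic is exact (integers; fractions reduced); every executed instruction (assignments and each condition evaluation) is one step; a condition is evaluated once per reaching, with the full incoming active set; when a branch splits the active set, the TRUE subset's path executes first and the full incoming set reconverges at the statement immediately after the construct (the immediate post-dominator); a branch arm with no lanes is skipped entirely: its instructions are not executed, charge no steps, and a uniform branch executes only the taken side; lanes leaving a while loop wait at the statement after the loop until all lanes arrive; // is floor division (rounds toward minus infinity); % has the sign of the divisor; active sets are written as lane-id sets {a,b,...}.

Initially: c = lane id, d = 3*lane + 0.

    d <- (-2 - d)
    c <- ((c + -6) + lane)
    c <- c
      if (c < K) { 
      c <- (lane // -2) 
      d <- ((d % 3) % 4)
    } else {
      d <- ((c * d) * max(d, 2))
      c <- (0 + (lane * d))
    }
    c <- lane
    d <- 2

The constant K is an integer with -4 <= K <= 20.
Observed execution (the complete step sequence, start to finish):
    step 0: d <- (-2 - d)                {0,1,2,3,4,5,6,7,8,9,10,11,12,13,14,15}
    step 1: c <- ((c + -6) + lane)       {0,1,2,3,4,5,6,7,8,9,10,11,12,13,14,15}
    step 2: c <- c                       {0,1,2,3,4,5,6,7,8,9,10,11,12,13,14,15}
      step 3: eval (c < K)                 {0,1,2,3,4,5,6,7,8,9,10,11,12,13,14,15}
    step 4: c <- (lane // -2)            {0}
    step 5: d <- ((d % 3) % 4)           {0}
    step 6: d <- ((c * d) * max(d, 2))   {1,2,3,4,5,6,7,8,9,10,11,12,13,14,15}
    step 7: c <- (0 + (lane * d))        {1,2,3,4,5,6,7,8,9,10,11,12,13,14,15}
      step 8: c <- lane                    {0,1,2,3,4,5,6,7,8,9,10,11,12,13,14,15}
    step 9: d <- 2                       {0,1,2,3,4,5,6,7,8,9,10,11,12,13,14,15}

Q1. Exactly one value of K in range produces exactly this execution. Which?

Answer: K = -4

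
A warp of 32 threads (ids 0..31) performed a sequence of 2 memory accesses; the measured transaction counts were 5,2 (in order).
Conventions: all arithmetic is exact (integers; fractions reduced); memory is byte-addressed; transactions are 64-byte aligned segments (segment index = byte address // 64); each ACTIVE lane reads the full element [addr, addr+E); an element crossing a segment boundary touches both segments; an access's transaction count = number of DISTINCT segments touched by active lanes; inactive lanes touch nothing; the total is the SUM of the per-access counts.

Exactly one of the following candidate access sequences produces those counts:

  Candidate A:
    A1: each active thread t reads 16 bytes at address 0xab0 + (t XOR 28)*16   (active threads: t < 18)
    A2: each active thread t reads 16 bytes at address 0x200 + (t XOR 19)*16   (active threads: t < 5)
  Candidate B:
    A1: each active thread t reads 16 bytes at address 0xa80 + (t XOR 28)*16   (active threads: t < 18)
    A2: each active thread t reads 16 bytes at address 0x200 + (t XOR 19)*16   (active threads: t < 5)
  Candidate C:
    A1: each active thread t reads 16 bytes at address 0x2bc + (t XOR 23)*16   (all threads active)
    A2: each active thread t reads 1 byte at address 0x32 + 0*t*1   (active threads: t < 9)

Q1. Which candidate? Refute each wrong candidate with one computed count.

A: A1 gives 6 transactions, not 5
C: A1 gives 9 transactions, not 5
B: all counts match (5,2)

Answer: B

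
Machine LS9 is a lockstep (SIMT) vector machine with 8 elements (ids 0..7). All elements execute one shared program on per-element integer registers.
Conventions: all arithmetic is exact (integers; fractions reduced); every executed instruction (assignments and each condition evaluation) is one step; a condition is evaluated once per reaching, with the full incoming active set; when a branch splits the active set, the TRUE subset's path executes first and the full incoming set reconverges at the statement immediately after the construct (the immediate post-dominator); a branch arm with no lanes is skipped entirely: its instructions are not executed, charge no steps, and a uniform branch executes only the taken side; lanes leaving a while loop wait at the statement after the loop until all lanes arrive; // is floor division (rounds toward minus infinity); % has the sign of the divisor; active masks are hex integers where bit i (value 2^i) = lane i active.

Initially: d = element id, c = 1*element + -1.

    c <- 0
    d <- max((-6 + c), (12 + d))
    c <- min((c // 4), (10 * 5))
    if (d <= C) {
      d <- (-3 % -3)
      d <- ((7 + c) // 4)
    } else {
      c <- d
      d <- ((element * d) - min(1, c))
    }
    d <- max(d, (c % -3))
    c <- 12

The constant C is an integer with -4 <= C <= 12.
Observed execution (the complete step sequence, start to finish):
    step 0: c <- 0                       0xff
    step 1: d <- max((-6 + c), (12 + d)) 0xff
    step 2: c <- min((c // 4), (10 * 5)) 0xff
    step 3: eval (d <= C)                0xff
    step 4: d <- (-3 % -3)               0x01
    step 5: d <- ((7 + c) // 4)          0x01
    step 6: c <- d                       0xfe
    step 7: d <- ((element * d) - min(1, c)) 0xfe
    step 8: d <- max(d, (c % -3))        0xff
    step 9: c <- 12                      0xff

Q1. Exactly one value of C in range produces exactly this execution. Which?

Answer: C = 12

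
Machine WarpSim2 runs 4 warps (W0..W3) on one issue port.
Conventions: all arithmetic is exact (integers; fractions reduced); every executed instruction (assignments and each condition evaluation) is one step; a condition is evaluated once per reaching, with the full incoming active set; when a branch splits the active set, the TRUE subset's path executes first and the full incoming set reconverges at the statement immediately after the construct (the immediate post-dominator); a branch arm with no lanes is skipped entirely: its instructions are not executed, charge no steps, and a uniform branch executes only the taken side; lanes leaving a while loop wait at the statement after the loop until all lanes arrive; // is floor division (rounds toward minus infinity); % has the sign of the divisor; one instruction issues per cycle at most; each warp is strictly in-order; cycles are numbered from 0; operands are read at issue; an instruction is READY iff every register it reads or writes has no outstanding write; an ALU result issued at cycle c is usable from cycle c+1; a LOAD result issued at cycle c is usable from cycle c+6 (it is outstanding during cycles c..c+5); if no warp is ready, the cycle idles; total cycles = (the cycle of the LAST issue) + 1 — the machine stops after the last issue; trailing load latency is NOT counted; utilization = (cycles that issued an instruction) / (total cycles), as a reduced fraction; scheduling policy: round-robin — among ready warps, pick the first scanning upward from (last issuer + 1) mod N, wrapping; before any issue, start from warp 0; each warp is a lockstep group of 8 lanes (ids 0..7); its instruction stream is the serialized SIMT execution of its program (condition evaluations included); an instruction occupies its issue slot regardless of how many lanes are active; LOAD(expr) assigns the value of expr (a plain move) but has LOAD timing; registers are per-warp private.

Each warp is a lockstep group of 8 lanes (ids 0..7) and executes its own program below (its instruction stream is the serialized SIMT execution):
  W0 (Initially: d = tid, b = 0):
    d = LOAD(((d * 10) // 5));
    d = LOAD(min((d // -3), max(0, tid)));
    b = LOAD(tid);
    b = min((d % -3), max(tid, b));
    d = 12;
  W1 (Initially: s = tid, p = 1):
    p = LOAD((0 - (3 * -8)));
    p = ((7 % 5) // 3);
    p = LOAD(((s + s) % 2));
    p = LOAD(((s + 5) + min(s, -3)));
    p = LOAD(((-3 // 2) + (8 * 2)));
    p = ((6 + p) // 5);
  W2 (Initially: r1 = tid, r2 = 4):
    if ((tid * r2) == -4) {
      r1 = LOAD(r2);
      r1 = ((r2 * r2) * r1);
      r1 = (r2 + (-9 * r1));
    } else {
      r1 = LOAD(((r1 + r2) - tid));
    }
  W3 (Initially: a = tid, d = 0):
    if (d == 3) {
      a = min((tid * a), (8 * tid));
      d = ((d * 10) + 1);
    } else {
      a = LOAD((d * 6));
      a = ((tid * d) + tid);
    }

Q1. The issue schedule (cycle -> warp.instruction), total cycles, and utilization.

cycle 0: W0.I0
cycle 1: W1.I0
cycle 2: W2.I0
cycle 3: W3.I0
cycle 4: W2.I1
cycle 5: W3.I1
cycle 6: W0.I1
cycle 7: W1.I1
cycle 8: W0.I2
cycle 9: W1.I2
cycle 10: idle
cycle 11: W3.I2
cycle 12: idle
cycle 13: idle
cycle 14: W0.I3
cycle 15: W1.I3
cycle 16: W0.I4
cycle 17: idle
cycle 18: idle
cycle 19: idle
cycle 20: idle
cycle 21: W1.I4
cycle 22: idle
cycle 23: idle
cycle 24: idle
cycle 25: idle
cycle 26: idle
cycle 27: W1.I5

Answer: 28 cycles, utilization 4/7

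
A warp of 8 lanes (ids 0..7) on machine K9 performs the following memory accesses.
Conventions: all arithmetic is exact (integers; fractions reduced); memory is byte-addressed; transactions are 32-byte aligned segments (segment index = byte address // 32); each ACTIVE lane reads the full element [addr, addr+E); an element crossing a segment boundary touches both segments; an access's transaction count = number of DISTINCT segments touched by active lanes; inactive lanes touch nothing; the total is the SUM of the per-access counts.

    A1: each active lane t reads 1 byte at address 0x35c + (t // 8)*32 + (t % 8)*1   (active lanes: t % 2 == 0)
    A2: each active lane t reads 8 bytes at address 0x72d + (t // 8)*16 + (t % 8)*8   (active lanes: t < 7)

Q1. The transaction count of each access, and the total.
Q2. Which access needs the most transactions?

A1: 2 transactions
A2: 3 transactions

Answer: 2,3; total 5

Answer: A2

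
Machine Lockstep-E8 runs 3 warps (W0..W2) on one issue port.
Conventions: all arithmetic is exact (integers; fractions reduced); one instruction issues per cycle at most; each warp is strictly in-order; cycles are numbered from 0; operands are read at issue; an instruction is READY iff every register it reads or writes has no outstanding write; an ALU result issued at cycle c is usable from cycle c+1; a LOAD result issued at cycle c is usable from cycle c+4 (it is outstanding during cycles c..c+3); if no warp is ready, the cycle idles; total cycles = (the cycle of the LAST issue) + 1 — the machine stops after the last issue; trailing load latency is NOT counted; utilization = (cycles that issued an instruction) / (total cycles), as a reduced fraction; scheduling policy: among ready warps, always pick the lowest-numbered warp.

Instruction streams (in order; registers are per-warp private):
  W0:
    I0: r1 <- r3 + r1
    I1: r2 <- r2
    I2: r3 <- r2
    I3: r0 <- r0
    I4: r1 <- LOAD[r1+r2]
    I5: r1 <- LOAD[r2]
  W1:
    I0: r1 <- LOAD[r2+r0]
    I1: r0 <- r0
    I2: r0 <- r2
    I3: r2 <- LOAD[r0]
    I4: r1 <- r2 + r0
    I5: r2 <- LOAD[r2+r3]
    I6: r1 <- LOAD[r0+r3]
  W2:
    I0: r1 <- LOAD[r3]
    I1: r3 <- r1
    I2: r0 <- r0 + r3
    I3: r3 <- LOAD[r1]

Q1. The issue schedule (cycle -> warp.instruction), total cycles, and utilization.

cycle 0: W0.I0
cycle 1: W0.I1
cycle 2: W0.I2
cycle 3: W0.I3
cycle 4: W0.I4
cycle 5: W1.I0
cycle 6: W1.I1
cycle 7: W1.I2
cycle 8: W0.I5
cycle 9: W1.I3
cycle 10: W2.I0
cycle 11: idle
cycle 12: idle
cycle 13: W1.I4
cycle 14: W1.I5
cycle 15: W1.I6
cycle 16: W2.I1
cycle 17: W2.I2
cycle 18: W2.I3

Answer: 19 cycles, utilization 17/19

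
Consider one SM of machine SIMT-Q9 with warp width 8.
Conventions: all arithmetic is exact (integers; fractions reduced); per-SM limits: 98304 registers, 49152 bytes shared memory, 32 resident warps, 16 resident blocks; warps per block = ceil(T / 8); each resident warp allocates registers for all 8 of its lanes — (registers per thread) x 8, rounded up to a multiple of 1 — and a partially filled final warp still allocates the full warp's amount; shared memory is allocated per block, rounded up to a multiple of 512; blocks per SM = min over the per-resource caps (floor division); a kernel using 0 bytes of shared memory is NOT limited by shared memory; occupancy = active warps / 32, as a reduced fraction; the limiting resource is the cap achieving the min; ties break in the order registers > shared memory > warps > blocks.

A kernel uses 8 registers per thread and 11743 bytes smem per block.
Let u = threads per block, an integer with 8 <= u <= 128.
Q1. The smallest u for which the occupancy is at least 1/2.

Answer: u = 25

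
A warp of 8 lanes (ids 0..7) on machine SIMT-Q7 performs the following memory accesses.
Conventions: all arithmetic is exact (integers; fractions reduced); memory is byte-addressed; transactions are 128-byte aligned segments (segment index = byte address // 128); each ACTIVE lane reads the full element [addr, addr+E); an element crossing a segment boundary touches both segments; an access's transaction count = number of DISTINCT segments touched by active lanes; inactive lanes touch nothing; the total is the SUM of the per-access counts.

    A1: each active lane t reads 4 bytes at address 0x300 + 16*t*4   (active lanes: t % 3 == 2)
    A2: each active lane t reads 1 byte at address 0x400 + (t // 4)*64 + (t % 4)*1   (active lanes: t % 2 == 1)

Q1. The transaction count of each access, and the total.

A1: 2 transactions
A2: 1 transaction

Answer: 2,1; total 3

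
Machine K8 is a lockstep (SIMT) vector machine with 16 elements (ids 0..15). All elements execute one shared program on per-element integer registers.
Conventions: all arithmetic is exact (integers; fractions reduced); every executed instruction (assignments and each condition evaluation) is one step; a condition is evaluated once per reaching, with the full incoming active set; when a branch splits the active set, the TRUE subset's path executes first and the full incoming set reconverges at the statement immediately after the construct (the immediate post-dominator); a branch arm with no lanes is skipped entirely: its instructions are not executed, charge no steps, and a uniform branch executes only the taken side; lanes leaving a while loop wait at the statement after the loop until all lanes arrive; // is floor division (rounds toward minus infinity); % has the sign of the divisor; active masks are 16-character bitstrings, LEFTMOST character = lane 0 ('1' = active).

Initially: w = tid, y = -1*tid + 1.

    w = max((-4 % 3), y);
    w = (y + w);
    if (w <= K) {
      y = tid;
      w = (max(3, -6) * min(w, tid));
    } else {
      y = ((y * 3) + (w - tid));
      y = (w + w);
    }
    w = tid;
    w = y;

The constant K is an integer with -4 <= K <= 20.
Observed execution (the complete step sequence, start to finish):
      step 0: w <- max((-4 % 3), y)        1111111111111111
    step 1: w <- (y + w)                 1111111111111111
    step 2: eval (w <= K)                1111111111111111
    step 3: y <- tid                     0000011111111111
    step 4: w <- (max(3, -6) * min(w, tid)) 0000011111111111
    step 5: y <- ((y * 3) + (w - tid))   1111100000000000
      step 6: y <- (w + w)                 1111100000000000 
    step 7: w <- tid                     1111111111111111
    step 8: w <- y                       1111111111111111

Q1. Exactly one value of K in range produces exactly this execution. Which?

Answer: K = -2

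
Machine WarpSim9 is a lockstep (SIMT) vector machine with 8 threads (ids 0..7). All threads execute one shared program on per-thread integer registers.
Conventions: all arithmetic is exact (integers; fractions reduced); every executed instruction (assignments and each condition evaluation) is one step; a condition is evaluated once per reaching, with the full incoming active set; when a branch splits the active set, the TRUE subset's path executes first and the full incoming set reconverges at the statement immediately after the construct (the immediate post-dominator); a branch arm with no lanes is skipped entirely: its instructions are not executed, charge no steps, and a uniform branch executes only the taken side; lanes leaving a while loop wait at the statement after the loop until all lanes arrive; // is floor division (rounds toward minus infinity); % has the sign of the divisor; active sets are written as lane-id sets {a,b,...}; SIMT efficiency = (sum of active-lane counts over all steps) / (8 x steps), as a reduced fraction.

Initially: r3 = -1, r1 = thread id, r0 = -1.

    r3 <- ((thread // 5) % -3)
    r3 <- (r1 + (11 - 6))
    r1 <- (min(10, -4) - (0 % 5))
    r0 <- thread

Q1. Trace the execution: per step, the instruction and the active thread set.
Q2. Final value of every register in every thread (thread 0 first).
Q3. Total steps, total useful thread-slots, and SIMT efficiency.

step 0: r3 <- ((thread // 5) % -3)   {0,1,2,3,4,5,6,7}
step 1: r3 <- (r1 + (11 - 6))        {0,1,2,3,4,5,6,7}
step 2: r1 <- (min(10, -4) - (0 % 5)) {0,1,2,3,4,5,6,7}
step 3: r0 <- thread                 {0,1,2,3,4,5,6,7}

Answer: 4 steps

r3: 5,6,7,8,9,10,11,12
r1: -4,-4,-4,-4,-4,-4,-4,-4
r0: 0,1,2,3,4,5,6,7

steps = 4; useful = 32; efficiency = 32/32 = 1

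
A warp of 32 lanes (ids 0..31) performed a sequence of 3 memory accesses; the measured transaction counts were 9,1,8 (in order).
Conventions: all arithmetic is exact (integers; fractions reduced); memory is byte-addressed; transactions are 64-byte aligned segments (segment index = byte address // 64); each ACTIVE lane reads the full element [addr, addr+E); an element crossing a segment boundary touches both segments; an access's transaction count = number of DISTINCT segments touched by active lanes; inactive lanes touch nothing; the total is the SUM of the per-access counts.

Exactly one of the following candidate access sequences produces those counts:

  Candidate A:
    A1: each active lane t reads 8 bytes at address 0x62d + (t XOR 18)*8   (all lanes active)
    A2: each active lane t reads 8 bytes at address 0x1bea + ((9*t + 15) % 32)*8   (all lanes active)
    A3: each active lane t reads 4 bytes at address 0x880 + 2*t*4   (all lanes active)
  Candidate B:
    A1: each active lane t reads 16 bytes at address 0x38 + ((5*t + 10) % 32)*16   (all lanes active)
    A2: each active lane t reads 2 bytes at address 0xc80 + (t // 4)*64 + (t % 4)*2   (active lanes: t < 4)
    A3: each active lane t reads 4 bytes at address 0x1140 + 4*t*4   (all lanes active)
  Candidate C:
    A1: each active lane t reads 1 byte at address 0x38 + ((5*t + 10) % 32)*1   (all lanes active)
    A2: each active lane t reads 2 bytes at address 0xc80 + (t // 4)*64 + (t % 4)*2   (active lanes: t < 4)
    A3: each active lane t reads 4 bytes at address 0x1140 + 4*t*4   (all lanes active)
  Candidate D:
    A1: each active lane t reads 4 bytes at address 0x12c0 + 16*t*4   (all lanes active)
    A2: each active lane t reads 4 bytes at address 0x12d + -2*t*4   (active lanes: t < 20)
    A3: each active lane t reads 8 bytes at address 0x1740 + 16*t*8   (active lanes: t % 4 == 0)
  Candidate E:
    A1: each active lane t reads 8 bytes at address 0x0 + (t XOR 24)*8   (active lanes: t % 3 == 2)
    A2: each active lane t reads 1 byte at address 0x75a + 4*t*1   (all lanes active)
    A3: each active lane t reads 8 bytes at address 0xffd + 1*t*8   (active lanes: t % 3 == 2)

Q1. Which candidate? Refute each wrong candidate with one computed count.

A: A1 gives 5 transactions, not 9
C: A1 gives 2 transactions, not 9
D: A1 gives 32 transactions, not 9
E: A1 gives 4 transactions, not 9
B: all counts match (9,1,8)

Answer: B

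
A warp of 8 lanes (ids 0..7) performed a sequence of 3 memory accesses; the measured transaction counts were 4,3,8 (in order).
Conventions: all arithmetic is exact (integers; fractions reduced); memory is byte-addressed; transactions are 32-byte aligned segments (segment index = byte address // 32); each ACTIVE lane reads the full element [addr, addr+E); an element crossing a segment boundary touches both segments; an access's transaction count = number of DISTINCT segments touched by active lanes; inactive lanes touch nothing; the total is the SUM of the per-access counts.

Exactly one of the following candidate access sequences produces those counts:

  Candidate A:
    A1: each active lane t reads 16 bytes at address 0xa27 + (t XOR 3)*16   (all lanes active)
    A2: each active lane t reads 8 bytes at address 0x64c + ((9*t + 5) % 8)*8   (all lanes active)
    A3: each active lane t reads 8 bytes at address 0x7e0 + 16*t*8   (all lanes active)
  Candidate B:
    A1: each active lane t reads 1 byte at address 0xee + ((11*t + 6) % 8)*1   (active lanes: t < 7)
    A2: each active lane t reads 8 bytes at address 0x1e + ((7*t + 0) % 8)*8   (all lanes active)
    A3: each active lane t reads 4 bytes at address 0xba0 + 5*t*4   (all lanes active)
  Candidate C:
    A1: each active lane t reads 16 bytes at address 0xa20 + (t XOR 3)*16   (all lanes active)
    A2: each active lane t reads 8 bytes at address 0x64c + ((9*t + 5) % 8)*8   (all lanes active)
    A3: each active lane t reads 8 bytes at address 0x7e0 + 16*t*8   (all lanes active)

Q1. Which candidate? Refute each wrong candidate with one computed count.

A: A1 gives 5 transactions, not 4
B: A1 gives 1 transaction, not 4
C: all counts match (4,3,8)

Answer: C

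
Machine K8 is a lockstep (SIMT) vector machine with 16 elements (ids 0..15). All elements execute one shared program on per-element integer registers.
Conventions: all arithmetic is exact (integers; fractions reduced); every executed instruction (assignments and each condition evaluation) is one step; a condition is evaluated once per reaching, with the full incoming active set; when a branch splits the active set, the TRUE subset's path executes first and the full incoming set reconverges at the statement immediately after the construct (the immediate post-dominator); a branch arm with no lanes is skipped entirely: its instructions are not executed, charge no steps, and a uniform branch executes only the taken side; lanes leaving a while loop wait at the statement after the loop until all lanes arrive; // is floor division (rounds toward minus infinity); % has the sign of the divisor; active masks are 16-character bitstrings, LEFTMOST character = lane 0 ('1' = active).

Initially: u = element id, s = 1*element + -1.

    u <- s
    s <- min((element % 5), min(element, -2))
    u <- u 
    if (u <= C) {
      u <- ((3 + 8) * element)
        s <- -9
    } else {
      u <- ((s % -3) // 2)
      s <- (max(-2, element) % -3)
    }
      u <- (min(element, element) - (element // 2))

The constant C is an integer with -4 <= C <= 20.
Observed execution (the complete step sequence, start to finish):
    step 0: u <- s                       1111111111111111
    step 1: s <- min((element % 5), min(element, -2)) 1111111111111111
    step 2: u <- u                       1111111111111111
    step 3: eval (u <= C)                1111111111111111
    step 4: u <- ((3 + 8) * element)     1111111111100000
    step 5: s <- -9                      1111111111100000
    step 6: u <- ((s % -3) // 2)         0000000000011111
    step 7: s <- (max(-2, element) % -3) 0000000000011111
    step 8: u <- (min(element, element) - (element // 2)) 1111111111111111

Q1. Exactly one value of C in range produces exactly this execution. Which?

Answer: C = 9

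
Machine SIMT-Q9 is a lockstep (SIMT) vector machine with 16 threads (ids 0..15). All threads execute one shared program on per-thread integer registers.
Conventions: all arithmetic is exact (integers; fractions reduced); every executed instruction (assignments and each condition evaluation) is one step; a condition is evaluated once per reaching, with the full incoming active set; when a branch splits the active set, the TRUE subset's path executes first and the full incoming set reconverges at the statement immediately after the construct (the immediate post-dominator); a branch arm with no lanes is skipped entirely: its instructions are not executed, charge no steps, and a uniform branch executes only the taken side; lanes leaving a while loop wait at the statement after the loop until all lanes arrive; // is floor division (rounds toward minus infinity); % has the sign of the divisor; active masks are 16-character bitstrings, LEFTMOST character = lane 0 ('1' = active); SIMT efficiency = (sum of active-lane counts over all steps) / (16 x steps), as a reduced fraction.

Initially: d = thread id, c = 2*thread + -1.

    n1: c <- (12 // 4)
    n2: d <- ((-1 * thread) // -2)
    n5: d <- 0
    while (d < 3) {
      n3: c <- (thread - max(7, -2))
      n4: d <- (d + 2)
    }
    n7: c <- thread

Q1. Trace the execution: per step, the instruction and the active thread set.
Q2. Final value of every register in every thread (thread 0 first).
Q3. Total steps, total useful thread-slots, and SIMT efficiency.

step 0: c <- (12 // 4)               1111111111111111
step 1: d <- ((-1 * thread) // -2)   1111111111111111
step 2: d <- 0                       1111111111111111
step 3: eval (d < 3)                 1111111111111111
step 4: c <- (thread - max(7, -2))   1111111111111111
step 5: d <- (d + 2)                 1111111111111111
step 6: eval (d < 3)                 1111111111111111
step 7: c <- (thread - max(7, -2))   1111111111111111
step 8: d <- (d + 2)                 1111111111111111
step 9: eval (d < 3)                 1111111111111111
step 10: c <- thread                  1111111111111111

Answer: 11 steps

d: 4,4,4,4,4,4,4,4,4,4,4,4,4,4,4,4
c: 0,1,2,3,4,5,6,7,8,9,10,11,12,13,14,15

steps = 11; useful = 176; efficiency = 176/176 = 1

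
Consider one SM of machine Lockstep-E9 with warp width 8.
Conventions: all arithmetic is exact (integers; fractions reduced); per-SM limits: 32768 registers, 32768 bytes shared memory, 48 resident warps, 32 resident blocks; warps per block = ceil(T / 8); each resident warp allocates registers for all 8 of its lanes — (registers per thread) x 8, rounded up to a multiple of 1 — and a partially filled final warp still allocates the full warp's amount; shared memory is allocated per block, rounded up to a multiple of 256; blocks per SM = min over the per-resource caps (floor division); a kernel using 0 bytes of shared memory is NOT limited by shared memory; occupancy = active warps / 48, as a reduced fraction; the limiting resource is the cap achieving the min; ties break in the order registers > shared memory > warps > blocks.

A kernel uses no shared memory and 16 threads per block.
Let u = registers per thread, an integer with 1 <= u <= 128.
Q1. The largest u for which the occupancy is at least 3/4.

Answer: u = 113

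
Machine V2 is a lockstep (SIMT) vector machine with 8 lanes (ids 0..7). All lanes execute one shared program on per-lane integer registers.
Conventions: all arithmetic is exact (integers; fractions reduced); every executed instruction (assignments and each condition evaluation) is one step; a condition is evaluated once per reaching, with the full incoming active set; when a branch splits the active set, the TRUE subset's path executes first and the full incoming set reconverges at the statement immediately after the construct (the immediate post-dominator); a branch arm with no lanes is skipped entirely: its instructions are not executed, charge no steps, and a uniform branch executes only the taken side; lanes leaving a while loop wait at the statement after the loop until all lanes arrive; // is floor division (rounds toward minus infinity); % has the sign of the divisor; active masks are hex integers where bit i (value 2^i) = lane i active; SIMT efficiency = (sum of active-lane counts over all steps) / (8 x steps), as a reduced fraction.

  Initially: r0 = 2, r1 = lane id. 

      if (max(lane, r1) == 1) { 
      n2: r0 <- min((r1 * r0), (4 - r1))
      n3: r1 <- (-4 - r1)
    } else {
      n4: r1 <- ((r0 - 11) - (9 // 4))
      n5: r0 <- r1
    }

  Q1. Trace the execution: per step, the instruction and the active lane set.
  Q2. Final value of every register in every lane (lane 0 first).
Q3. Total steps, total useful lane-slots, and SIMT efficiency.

step 0: eval (max(lane, r1) == 1)    0xff
step 1: r0 <- min((r1 * r0), (4 - r1)) 0x02
step 2: r1 <- (-4 - r1)              0x02
step 3: r1 <- ((r0 - 11) - (9 // 4)) 0xfd
step 4: r0 <- r1                     0xfd

Answer: 5 steps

r0: -11,2,-11,-11,-11,-11,-11,-11
r1: -11,-5,-11,-11,-11,-11,-11,-11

steps = 5; useful = 24; efficiency = 24/40 = 3/5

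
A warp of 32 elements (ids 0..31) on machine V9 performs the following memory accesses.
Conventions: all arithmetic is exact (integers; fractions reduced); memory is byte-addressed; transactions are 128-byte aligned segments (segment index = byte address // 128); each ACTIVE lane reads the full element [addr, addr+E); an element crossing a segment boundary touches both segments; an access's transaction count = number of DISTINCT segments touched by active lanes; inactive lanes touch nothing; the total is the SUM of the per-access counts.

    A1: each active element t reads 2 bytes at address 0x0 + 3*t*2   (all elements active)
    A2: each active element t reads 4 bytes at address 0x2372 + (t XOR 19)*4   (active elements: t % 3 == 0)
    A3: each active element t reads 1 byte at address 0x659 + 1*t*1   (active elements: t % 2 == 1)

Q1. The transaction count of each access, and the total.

A1: 2 transactions
A2: 2 transactions
A3: 1 transaction

Answer: 2,2,1; total 5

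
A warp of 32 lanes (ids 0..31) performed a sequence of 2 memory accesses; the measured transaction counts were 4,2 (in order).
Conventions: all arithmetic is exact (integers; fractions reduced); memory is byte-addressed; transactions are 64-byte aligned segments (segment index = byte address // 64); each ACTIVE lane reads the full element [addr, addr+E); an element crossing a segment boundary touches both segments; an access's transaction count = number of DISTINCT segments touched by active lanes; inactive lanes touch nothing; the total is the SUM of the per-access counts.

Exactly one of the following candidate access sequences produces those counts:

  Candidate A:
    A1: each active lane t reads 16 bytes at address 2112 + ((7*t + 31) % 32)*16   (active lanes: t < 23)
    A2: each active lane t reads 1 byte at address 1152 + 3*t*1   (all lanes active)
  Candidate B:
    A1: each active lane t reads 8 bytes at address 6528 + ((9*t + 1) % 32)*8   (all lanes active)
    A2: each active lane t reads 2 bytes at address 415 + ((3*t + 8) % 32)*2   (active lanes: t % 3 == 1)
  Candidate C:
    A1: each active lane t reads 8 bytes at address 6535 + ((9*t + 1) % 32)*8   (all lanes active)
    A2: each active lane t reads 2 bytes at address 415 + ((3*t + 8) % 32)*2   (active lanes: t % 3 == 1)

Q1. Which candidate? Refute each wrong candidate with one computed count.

A: A1 gives 8 transactions, not 4
C: A1 gives 5 transactions, not 4
B: all counts match (4,2)

Answer: B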